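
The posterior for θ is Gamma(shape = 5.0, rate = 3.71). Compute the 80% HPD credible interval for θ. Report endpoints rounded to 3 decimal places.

The posterior is unimodal and skewed, so the HPD interval has equal density at both endpoints and is the shortest 80% interval.
Solving f(0.518) = f(1.945) with F(1.945) − F(0.518) = 0.80 gives [0.518, 1.945].
For comparison, the equal-tailed interval is [0.656, 2.155]; the HPD is narrower and shifted toward the mode.

[0.518, 1.945]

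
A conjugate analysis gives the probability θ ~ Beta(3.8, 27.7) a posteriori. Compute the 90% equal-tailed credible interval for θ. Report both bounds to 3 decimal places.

Posterior: Beta(3.8, 27.7).
Equal-tailed 90% interval: the 0.05 and 0.95 quantiles of Beta(3.8, 27.7).
Posterior mean ≈ 0.121, SD ≈ 0.057; a Normal approximation gives roughly [0.027, 0.215].
Exact: F⁻¹(0.05) = 0.042; F⁻¹(0.95) = 0.227.

[0.042, 0.227]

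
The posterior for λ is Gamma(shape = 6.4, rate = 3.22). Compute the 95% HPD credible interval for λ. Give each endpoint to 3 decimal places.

The posterior is unimodal and skewed, so the HPD interval has equal density at both endpoints and is the shortest 95% interval.
Solving f(0.618) = f(3.549) with F(3.549) − F(0.618) = 0.95 gives [0.618, 3.549].
For comparison, the equal-tailed interval is [0.759, 3.798]; the HPD is narrower and shifted toward the mode.

[0.618, 3.549]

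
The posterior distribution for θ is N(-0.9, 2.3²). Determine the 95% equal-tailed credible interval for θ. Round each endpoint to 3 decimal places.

The posterior is symmetric, so the 95% equal-tailed interval is θ = -0.9 ± z·2.3 with z = 1.960.
Half-width: 1.960 × 2.3 = 4.508.
-0.9 − 4.508 = -5.408; -0.9 + 4.508 = 3.608.

[-5.408, 3.608]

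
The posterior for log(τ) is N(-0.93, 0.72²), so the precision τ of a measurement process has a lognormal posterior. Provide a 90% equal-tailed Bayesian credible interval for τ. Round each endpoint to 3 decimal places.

[0.121, 1.290]

On the log scale the 90% interval is -0.93 ± 1.645 × 0.72 = [-2.1143, 0.2543].
Exponentiate: [e^-2.1143, e^0.2543] = [0.121, 1.290].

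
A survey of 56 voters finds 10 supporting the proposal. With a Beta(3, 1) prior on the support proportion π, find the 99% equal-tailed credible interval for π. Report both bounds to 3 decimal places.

Posterior: Beta(3+10, 1+46) = Beta(13, 47).
Equal-tailed 99% interval: the 0.005 and 0.995 quantiles of Beta(13, 47).
Posterior mean ≈ 0.217, SD ≈ 0.053; a Normal approximation gives roughly [0.081, 0.353].
Exact: F⁻¹(0.005) = 0.100; F⁻¹(0.995) = 0.368.

[0.100, 0.368]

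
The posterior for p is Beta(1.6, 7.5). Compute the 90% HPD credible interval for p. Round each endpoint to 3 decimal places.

[0.004, 0.346]

The posterior is unimodal and skewed, so the HPD interval has equal density at both endpoints and is the shortest 90% interval.
Solving f(0.004) = f(0.346) with F(0.346) − F(0.004) = 0.90 gives [0.004, 0.346].
For comparison, the equal-tailed interval is [0.026, 0.408]; the HPD is narrower and shifted toward the mode.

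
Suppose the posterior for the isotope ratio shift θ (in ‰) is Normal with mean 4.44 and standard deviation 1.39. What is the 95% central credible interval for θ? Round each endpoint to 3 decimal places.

[1.716, 7.164]

The posterior is symmetric, so the 95% equal-tailed interval is θ = 4.44 ± z·1.39 with z = 1.960.
Half-width: 1.960 × 1.39 = 2.724.
4.44 − 2.724 = 1.716; 4.44 + 2.724 = 7.164.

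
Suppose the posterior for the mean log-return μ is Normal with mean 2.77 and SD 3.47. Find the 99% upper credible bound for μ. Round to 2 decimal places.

Need U with P(μ ≤ U) = 0.99: U = 2.77 + z_{0.01}·3.47.
z = 2.326; U = 2.77 + 2.326 × 3.47 = 10.84.

10.84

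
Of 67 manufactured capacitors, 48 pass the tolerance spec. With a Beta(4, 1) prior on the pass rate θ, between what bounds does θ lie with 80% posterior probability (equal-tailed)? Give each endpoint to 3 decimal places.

Posterior: Beta(4+48, 1+19) = Beta(52, 20).
Equal-tailed 80% interval: the 0.1 and 0.9 quantiles of Beta(52, 20).
Posterior mean ≈ 0.722, SD ≈ 0.052; a Normal approximation gives roughly [0.655, 0.789].
Exact: F⁻¹(0.1) = 0.654; F⁻¹(0.9) = 0.788.

[0.654, 0.788]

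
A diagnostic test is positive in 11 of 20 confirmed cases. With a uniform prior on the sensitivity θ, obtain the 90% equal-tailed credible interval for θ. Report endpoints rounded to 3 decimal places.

[0.372, 0.714]

Posterior: Beta(1+11, 1+9) = Beta(12, 10).
Equal-tailed 90% interval: the 0.05 and 0.95 quantiles of Beta(12, 10).
Posterior mean ≈ 0.545, SD ≈ 0.104; a Normal approximation gives roughly [0.375, 0.716].
Exact: F⁻¹(0.05) = 0.372; F⁻¹(0.95) = 0.714.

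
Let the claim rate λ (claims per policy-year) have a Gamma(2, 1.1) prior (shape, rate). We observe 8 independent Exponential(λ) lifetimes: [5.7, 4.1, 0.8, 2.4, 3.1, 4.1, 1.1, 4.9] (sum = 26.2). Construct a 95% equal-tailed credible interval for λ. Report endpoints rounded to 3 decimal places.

Posterior: Gamma(2+8, 1.1+26.2) = Gamma(10, 27.3) (shape, rate).
Equal-tailed 95% interval: Gamma(10, 27.3) quantiles at 0.025 and 0.975.
Posterior mean ≈ 0.366, SD ≈ 0.116; a Normal approximation gives roughly [0.139, 0.593].
Exact: lower = 0.176; upper = 0.626.

[0.176, 0.626]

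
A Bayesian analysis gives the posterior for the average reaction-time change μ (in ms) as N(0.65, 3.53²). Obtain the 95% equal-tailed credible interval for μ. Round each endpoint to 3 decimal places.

[-6.269, 7.569]

The posterior is symmetric, so the 95% equal-tailed interval is μ = 0.65 ± z·3.53 with z = 1.960.
Half-width: 1.960 × 3.53 = 6.919.
0.65 − 6.919 = -6.269; 0.65 + 6.919 = 7.569.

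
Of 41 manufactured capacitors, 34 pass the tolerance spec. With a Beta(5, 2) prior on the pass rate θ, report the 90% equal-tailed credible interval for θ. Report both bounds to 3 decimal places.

[0.714, 0.896]

Posterior: Beta(5+34, 2+7) = Beta(39, 9).
Equal-tailed 90% interval: the 0.05 and 0.95 quantiles of Beta(39, 9).
Posterior mean ≈ 0.812, SD ≈ 0.056; a Normal approximation gives roughly [0.721, 0.904].
Exact: F⁻¹(0.05) = 0.714; F⁻¹(0.95) = 0.896.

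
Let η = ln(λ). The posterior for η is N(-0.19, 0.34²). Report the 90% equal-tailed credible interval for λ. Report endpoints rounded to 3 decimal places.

[0.473, 1.447]

On the log scale the 90% interval is -0.19 ± 1.645 × 0.34 = [-0.7493, 0.3693].
Exponentiate: [e^-0.7493, e^0.3693] = [0.473, 1.447].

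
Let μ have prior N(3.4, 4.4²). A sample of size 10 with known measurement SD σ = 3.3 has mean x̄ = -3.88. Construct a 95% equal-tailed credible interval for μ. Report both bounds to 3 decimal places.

Posterior precision = 1/4.4² + 10/3.3² = 0.0517 + 0.9183 = 0.9699, so posterior SD = 1.0154.
Posterior mean = (3.4/4.4² + 10·-3.88/3.3²) / 0.9699 = -3.4923.
Interval: -3.4923 ± 1.960 × 1.0154 → [-5.482, -1.502].

[-5.482, -1.502]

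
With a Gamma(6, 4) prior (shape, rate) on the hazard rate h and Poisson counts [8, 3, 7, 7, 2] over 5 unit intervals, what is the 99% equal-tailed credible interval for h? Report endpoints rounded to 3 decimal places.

Posterior: Gamma(6+27, 4+5) = Gamma(33, 9) (shape, rate).
Equal-tailed 99% interval: Gamma(33, 9) quantiles at 0.005 and 0.995.
Posterior mean ≈ 3.667, SD ≈ 0.638; a Normal approximation gives roughly [2.023, 5.311].
Exact: lower = 2.231; upper = 5.518.

[2.231, 5.518]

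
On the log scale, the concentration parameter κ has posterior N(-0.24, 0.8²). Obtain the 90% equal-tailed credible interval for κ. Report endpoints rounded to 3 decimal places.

[0.211, 2.933]

On the log scale the 90% interval is -0.24 ± 1.645 × 0.8 = [-1.5559, 1.0759].
Exponentiate: [e^-1.5559, e^1.0759] = [0.211, 2.933].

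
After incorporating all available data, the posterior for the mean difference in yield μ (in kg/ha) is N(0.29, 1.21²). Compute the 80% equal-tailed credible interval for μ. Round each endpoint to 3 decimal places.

The posterior is symmetric, so the 80% equal-tailed interval is μ = 0.29 ± z·1.21 with z = 1.282.
Half-width: 1.282 × 1.21 = 1.551.
0.29 − 1.551 = -1.261; 0.29 + 1.551 = 1.841.

[-1.261, 1.841]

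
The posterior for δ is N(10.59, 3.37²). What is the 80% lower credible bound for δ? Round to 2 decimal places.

7.75

Need L with P(δ ≥ L) = 0.80: L = 10.59 − z_{0.2}·3.37.
z = 0.842; L = 10.59 − 0.842 × 3.37 = 7.75.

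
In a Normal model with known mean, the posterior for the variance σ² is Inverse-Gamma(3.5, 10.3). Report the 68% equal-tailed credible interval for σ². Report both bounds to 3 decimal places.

Inverse-Gamma(3.5, 10.3) quantiles: F⁻¹(0.16) and F⁻¹(0.84).
Equivalently, 1/σ² ~ Gamma(3.5, rate = 10.3); invert its 0.84 and 0.16 quantiles.
Posterior mean ≈ 4.120, SD ≈ 3.364; a Normal approximation gives roughly [0.775, 7.465].
Exact: lower = 1.955; upper = 5.963.

[1.955, 5.963]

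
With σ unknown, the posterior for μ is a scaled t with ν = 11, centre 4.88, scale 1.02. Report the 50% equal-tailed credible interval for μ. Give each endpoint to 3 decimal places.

[4.169, 5.591]

The t_11 distribution is symmetric; the 50% interval is 4.88 ± t·1.02 with t_{0.75,11} = 0.697.
Half-width: 0.697 × 1.02 = 0.711.
4.88 − 0.711 = 4.169; 4.88 + 0.711 = 5.591.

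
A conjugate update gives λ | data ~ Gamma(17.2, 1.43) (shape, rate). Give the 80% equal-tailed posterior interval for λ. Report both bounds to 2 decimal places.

Posterior: Gamma(shape 17.2, rate 1.43).
Equal-tailed 80% interval: Gamma(17.2, 1.43) quantiles at 0.1 and 0.9.
Posterior mean ≈ 12.03, SD ≈ 2.90; a Normal approximation gives roughly [8.31, 15.74].
Exact: lower = 8.49; upper = 15.86.

[8.49, 15.86]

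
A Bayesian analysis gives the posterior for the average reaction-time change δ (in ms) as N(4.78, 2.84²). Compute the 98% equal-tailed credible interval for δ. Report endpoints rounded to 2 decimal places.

The posterior is symmetric, so the 98% equal-tailed interval is δ = 4.78 ± z·2.84 with z = 2.326.
Half-width: 2.326 × 2.84 = 6.61.
4.78 − 6.61 = -1.83; 4.78 + 6.61 = 11.39.

[-1.83, 11.39]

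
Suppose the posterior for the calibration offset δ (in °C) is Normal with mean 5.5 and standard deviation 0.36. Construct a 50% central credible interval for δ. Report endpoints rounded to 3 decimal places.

The posterior is symmetric, so the 50% equal-tailed interval is δ = 5.5 ± z·0.36 with z = 0.674.
Half-width: 0.674 × 0.36 = 0.243.
5.5 − 0.243 = 5.257; 5.5 + 0.243 = 5.743.

[5.257, 5.743]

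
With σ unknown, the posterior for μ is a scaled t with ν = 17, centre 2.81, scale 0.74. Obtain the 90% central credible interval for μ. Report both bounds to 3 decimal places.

[1.523, 4.097]

The t_17 distribution is symmetric; the 90% interval is 2.81 ± t·0.74 with t_{0.95,17} = 1.740.
Half-width: 1.740 × 0.74 = 1.287.
2.81 − 1.287 = 1.523; 2.81 + 1.287 = 4.097.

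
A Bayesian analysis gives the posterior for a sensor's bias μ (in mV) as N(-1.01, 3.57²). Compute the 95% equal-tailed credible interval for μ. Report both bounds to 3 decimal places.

[-8.007, 5.987]

The posterior is symmetric, so the 95% equal-tailed interval is μ = -1.01 ± z·3.57 with z = 1.960.
Half-width: 1.960 × 3.57 = 6.997.
-1.01 − 6.997 = -8.007; -1.01 + 6.997 = 5.987.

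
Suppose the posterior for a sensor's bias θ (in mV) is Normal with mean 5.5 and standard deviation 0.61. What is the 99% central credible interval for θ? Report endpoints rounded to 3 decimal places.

[3.929, 7.071]

The posterior is symmetric, so the 99% equal-tailed interval is θ = 5.5 ± z·0.61 with z = 2.576.
Half-width: 2.576 × 0.61 = 1.571.
5.5 − 1.571 = 3.929; 5.5 + 1.571 = 7.071.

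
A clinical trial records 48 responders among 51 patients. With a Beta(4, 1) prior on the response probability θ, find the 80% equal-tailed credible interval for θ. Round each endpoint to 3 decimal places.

Posterior: Beta(4+48, 1+3) = Beta(52, 4).
Equal-tailed 80% interval: the 0.1 and 0.9 quantiles of Beta(52, 4).
Posterior mean ≈ 0.929, SD ≈ 0.034; a Normal approximation gives roughly [0.885, 0.972].
Exact: F⁻¹(0.1) = 0.883; F⁻¹(0.9) = 0.968.

[0.883, 0.968]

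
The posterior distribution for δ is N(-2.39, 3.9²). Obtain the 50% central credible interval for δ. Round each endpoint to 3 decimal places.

[-5.021, 0.241]

The posterior is symmetric, so the 50% equal-tailed interval is δ = -2.39 ± z·3.9 with z = 0.674.
Half-width: 0.674 × 3.9 = 2.631.
-2.39 − 2.631 = -5.021; -2.39 + 2.631 = 0.241.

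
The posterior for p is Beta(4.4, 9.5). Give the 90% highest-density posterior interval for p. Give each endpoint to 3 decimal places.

[0.118, 0.508]

The posterior is unimodal and skewed, so the HPD interval has equal density at both endpoints and is the shortest 90% interval.
Solving f(0.118) = f(0.508) with F(0.508) − F(0.118) = 0.90 gives [0.118, 0.508].
For comparison, the equal-tailed interval is [0.134, 0.530]; the HPD is narrower and shifted toward the mode.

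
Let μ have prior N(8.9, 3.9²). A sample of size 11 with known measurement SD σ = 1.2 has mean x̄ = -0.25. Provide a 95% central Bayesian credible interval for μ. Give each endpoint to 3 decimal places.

Posterior precision = 1/3.9² + 11/1.2² = 0.0657 + 7.6389 = 7.7046, so posterior SD = 0.3603.
Posterior mean = (8.9/3.9² + 11·-0.25/1.2²) / 7.7046 = -0.1719.
Interval: -0.1719 ± 1.960 × 0.3603 → [-0.878, 0.534].

[-0.878, 0.534]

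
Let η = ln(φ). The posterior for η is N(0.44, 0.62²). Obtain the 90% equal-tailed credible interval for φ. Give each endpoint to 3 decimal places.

On the log scale the 90% interval is 0.44 ± 1.645 × 0.62 = [-0.5798, 1.4598].
Exponentiate: [e^-0.5798, e^1.4598] = [0.560, 4.305].

[0.560, 4.305]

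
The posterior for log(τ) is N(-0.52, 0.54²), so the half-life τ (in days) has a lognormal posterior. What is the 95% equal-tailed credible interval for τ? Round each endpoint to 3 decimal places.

[0.206, 1.713]

On the log scale the 95% interval is -0.52 ± 1.960 × 0.54 = [-1.5784, 0.5384].
Exponentiate: [e^-1.5784, e^0.5384] = [0.206, 1.713].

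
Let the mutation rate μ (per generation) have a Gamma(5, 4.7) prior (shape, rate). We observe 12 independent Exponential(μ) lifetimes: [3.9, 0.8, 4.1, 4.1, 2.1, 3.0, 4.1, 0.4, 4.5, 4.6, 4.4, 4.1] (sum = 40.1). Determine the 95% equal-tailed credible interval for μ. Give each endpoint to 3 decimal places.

Posterior: Gamma(5+12, 4.7+40.1) = Gamma(17, 44.8) (shape, rate).
Equal-tailed 95% interval: Gamma(17, 44.8) quantiles at 0.025 and 0.975.
Posterior mean ≈ 0.379, SD ≈ 0.092; a Normal approximation gives roughly [0.199, 0.560].
Exact: lower = 0.221; upper = 0.580.

[0.221, 0.580]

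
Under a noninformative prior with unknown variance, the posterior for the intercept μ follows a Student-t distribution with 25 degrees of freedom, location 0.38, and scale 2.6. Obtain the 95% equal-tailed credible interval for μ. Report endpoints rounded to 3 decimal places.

[-4.975, 5.735]

The t_25 distribution is symmetric; the 95% interval is 0.38 ± t·2.6 with t_{0.975,25} = 2.060.
Half-width: 2.060 × 2.6 = 5.355.
0.38 − 5.355 = -4.975; 0.38 + 5.355 = 5.735.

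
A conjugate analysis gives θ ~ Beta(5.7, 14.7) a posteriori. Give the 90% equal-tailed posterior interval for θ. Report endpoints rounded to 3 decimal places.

[0.133, 0.451]

Posterior: Beta(5.7, 14.7).
Equal-tailed 90% interval: the 0.05 and 0.95 quantiles of Beta(5.7, 14.7).
Posterior mean ≈ 0.279, SD ≈ 0.097; a Normal approximation gives roughly [0.120, 0.439].
Exact: F⁻¹(0.05) = 0.133; F⁻¹(0.95) = 0.451.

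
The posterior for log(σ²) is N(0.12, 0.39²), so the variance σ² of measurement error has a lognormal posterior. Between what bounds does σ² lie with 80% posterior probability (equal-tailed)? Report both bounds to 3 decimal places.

On the log scale the 80% interval is 0.12 ± 1.282 × 0.39 = [-0.3798, 0.6198].
Exponentiate: [e^-0.3798, e^0.6198] = [0.684, 1.859].

[0.684, 1.859]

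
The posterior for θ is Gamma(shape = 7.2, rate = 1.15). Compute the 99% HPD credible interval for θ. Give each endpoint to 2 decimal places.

The posterior is unimodal and skewed, so the HPD interval has equal density at both endpoints and is the shortest 99% interval.
Solving f(1.52) = f(13.17) with F(13.17) − F(1.52) = 0.99 gives [1.52, 13.17].
For comparison, the equal-tailed interval is [1.86, 13.88]; the HPD is narrower and shifted toward the mode.

[1.52, 13.17]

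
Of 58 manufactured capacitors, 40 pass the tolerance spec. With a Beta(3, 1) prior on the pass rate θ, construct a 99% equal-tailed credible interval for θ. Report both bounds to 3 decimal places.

[0.535, 0.829]

Posterior: Beta(3+40, 1+18) = Beta(43, 19).
Equal-tailed 99% interval: the 0.005 and 0.995 quantiles of Beta(43, 19).
Posterior mean ≈ 0.694, SD ≈ 0.058; a Normal approximation gives roughly [0.544, 0.843].
Exact: F⁻¹(0.005) = 0.535; F⁻¹(0.995) = 0.829.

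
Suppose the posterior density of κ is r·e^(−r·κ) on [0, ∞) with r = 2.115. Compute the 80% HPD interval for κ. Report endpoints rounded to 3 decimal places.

[0.000, 0.761]

The exponential density is strictly decreasing on [0, ∞), so the HPD interval is anchored at 0: [0, q] with P(κ ≤ q) = 0.80.
q = −ln(1 − 0.80) / 2.115 = 1.6094 / 2.115 = 0.761.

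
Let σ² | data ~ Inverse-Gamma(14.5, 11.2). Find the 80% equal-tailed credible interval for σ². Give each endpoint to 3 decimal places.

Inverse-Gamma(14.5, 11.2) quantiles: F⁻¹(0.1) and F⁻¹(0.9).
Equivalently, 1/σ² ~ Gamma(14.5, rate = 11.2); invert its 0.9 and 0.1 quantiles.
Posterior mean ≈ 0.830, SD ≈ 0.235; a Normal approximation gives roughly [0.529, 1.130].
Exact: lower = 0.573; upper = 1.133.

[0.573, 1.133]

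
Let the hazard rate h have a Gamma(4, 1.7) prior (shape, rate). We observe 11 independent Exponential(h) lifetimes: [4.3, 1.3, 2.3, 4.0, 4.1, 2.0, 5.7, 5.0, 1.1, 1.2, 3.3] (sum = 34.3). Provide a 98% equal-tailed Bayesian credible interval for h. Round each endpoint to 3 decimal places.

[0.208, 0.707]

Posterior: Gamma(4+11, 1.7+34.3) = Gamma(15, 36.0) (shape, rate).
Equal-tailed 98% interval: Gamma(15, 36.0) quantiles at 0.01 and 0.99.
Posterior mean ≈ 0.417, SD ≈ 0.108; a Normal approximation gives roughly [0.166, 0.667].
Exact: lower = 0.208; upper = 0.707.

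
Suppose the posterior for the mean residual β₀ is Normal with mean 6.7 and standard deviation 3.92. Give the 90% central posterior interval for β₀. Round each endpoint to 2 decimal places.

The posterior is symmetric, so the 90% equal-tailed interval is β₀ = 6.7 ± z·3.92 with z = 1.645.
Half-width: 1.645 × 3.92 = 6.45.
6.7 − 6.45 = 0.25; 6.7 + 6.45 = 13.15.

[0.25, 13.15]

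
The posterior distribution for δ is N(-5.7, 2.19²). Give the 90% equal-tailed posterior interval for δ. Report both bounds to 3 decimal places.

The posterior is symmetric, so the 90% equal-tailed interval is δ = -5.7 ± z·2.19 with z = 1.645.
Half-width: 1.645 × 2.19 = 3.602.
-5.7 − 3.602 = -9.302; -5.7 + 3.602 = -2.098.

[-9.302, -2.098]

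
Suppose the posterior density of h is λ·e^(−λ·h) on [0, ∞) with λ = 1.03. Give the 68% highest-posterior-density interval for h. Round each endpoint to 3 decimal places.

[0.000, 1.106]

The exponential density is strictly decreasing on [0, ∞), so the HPD interval is anchored at 0: [0, q] with P(h ≤ q) = 0.68.
q = −ln(1 − 0.68) / 1.03 = 1.1394 / 1.03 = 1.106.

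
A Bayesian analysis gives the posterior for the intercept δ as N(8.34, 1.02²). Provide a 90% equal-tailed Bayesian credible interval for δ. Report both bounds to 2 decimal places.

The posterior is symmetric, so the 90% equal-tailed interval is δ = 8.34 ± z·1.02 with z = 1.645.
Half-width: 1.645 × 1.02 = 1.68.
8.34 − 1.68 = 6.66; 8.34 + 1.68 = 10.02.

[6.66, 10.02]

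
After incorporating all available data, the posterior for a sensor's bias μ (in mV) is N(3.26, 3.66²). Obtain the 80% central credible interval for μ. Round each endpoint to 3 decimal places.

[-1.430, 7.950]

The posterior is symmetric, so the 80% equal-tailed interval is μ = 3.26 ± z·3.66 with z = 1.282.
Half-width: 1.282 × 3.66 = 4.690.
3.26 − 4.690 = -1.430; 3.26 + 4.690 = 7.950.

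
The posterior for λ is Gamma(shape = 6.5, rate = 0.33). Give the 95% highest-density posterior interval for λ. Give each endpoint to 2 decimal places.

[6.21, 35.05]

The posterior is unimodal and skewed, so the HPD interval has equal density at both endpoints and is the shortest 95% interval.
Solving f(6.21) = f(35.05) with F(35.05) − F(6.21) = 0.95 gives [6.21, 35.05].
For comparison, the equal-tailed interval is [7.59, 37.48]; the HPD is narrower and shifted toward the mode.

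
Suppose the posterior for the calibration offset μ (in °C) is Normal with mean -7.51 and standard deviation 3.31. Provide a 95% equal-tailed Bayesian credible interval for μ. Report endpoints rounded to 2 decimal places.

[-14.00, -1.02]

The posterior is symmetric, so the 95% equal-tailed interval is μ = -7.51 ± z·3.31 with z = 1.960.
Half-width: 1.960 × 3.31 = 6.49.
-7.51 − 6.49 = -14.00; -7.51 + 6.49 = -1.02.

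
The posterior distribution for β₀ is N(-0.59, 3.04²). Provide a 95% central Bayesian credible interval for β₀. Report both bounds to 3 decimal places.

[-6.548, 5.368]

The posterior is symmetric, so the 95% equal-tailed interval is β₀ = -0.59 ± z·3.04 with z = 1.960.
Half-width: 1.960 × 3.04 = 5.958.
-0.59 − 5.958 = -6.548; -0.59 + 5.958 = 5.368.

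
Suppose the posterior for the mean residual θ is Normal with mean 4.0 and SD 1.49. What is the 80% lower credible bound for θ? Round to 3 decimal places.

2.746

Need L with P(θ ≥ L) = 0.80: L = 4.0 − z_{0.2}·1.49.
z = 0.842; L = 4.0 − 0.842 × 1.49 = 2.746.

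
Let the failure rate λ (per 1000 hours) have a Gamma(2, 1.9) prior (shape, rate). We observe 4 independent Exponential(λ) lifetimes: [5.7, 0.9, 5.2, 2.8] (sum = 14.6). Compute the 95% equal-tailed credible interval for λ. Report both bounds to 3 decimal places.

[0.133, 0.707]

Posterior: Gamma(2+4, 1.9+14.6) = Gamma(6, 16.5) (shape, rate).
Equal-tailed 95% interval: Gamma(6, 16.5) quantiles at 0.025 and 0.975.
Posterior mean ≈ 0.364, SD ≈ 0.148; a Normal approximation gives roughly [0.073, 0.655].
Exact: lower = 0.133; upper = 0.707.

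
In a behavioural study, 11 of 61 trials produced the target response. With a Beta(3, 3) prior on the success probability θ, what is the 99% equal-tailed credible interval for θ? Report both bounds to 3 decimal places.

Posterior: Beta(3+11, 3+50) = Beta(14, 53).
Equal-tailed 99% interval: the 0.005 and 0.995 quantiles of Beta(14, 53).
Posterior mean ≈ 0.209, SD ≈ 0.049; a Normal approximation gives roughly [0.082, 0.336].
Exact: F⁻¹(0.005) = 0.100; F⁻¹(0.995) = 0.350.

[0.100, 0.350]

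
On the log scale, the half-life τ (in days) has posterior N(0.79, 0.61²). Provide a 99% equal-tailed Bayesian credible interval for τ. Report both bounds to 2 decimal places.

On the log scale the 99% interval is 0.79 ± 2.576 × 0.61 = [-0.7813, 2.3613].
Exponentiate: [e^-0.7813, e^2.3613] = [0.46, 10.60].

[0.46, 10.60]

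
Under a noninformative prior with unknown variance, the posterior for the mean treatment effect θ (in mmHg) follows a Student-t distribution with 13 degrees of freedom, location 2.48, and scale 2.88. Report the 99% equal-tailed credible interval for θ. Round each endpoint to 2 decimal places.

The t_13 distribution is symmetric; the 99% interval is 2.48 ± t·2.88 with t_{0.995,13} = 3.012.
Half-width: 3.012 × 2.88 = 8.68.
2.48 − 8.68 = -6.20; 2.48 + 8.68 = 11.16.

[-6.20, 11.16]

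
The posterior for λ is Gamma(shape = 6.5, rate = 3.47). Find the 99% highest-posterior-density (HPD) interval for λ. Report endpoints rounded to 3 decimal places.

The posterior is unimodal and skewed, so the HPD interval has equal density at both endpoints and is the shortest 99% interval.
Solving f(0.404) = f(4.060) with F(4.060) − F(0.404) = 0.99 gives [0.404, 4.060].
For comparison, the equal-tailed interval is [0.514, 4.297]; the HPD is narrower and shifted toward the mode.

[0.404, 4.060]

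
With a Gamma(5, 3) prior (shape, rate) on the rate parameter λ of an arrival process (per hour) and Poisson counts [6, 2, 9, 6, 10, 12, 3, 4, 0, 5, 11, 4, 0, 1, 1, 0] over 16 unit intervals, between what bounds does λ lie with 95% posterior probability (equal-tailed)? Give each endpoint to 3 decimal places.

Posterior: Gamma(5+74, 3+16) = Gamma(79, 19) (shape, rate).
Equal-tailed 95% interval: Gamma(79, 19) quantiles at 0.025 and 0.975.
Posterior mean ≈ 4.158, SD ≈ 0.468; a Normal approximation gives roughly [3.241, 5.075].
Exact: lower = 3.292; upper = 5.124.

[3.292, 5.124]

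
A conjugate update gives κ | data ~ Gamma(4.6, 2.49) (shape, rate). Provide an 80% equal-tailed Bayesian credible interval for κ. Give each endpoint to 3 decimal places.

Posterior: Gamma(shape 4.6, rate 2.49).
Equal-tailed 80% interval: Gamma(4.6, 2.49) quantiles at 0.1 and 0.9.
Posterior mean ≈ 1.847, SD ≈ 0.861; a Normal approximation gives roughly [0.744, 2.951].
Exact: lower = 0.865; upper = 3.001.

[0.865, 3.001]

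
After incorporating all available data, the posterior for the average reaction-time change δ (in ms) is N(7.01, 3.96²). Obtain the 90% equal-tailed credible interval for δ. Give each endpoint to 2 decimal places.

[0.50, 13.52]

The posterior is symmetric, so the 90% equal-tailed interval is δ = 7.01 ± z·3.96 with z = 1.645.
Half-width: 1.645 × 3.96 = 6.51.
7.01 − 6.51 = 0.50; 7.01 + 6.51 = 13.52.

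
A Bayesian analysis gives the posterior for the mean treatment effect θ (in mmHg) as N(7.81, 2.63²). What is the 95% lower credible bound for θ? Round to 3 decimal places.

Need L with P(θ ≥ L) = 0.95: L = 7.81 − z_{0.05}·2.63.
z = 1.645; L = 7.81 − 1.645 × 2.63 = 3.484.

3.484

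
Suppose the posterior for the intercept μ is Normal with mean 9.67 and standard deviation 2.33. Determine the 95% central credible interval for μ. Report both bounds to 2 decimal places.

The posterior is symmetric, so the 95% equal-tailed interval is μ = 9.67 ± z·2.33 with z = 1.960.
Half-width: 1.960 × 2.33 = 4.57.
9.67 − 4.57 = 5.10; 9.67 + 4.57 = 14.24.

[5.10, 14.24]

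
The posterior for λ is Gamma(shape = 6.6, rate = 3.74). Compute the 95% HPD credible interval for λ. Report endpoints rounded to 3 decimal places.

[0.564, 3.130]

The posterior is unimodal and skewed, so the HPD interval has equal density at both endpoints and is the shortest 95% interval.
Solving f(0.564) = f(3.130) with F(3.130) − F(0.564) = 0.95 gives [0.564, 3.130].
For comparison, the equal-tailed interval is [0.686, 3.344]; the HPD is narrower and shifted toward the mode.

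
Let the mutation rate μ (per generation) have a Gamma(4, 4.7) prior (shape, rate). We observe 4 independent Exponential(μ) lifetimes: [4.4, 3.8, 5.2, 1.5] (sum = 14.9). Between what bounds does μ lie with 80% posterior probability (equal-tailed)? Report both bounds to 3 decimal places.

[0.238, 0.601]

Posterior: Gamma(4+4, 4.7+14.9) = Gamma(8, 19.6) (shape, rate).
Equal-tailed 80% interval: Gamma(8, 19.6) quantiles at 0.1 and 0.9.
Posterior mean ≈ 0.408, SD ≈ 0.144; a Normal approximation gives roughly [0.223, 0.593].
Exact: lower = 0.238; upper = 0.601.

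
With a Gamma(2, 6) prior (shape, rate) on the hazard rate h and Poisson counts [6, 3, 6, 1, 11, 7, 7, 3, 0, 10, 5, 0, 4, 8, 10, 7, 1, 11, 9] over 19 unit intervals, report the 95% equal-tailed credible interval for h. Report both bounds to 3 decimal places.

[3.653, 5.303]

Posterior: Gamma(2+109, 6+19) = Gamma(111, 25) (shape, rate).
Equal-tailed 95% interval: Gamma(111, 25) quantiles at 0.025 and 0.975.
Posterior mean ≈ 4.440, SD ≈ 0.421; a Normal approximation gives roughly [3.614, 5.266].
Exact: lower = 3.653; upper = 5.303.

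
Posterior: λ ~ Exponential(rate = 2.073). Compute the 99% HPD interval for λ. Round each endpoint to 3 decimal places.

The exponential density is strictly decreasing on [0, ∞), so the HPD interval is anchored at 0: [0, q] with P(λ ≤ q) = 0.99.
q = −ln(1 − 0.99) / 2.073 = 4.6052 / 2.073 = 2.222.

[0.000, 2.222]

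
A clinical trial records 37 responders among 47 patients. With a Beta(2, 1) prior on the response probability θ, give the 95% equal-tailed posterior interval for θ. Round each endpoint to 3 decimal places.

Posterior: Beta(2+37, 1+10) = Beta(39, 11).
Equal-tailed 95% interval: the 0.025 and 0.975 quantiles of Beta(39, 11).
Posterior mean ≈ 0.780, SD ≈ 0.058; a Normal approximation gives roughly [0.666, 0.894].
Exact: F⁻¹(0.025) = 0.657; F⁻¹(0.975) = 0.882.

[0.657, 0.882]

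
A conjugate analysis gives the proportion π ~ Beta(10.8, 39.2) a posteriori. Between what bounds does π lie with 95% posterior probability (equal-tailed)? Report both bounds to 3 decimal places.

Posterior: Beta(10.8, 39.2).
Equal-tailed 95% interval: the 0.025 and 0.975 quantiles of Beta(10.8, 39.2).
Posterior mean ≈ 0.216, SD ≈ 0.058; a Normal approximation gives roughly [0.103, 0.329].
Exact: F⁻¹(0.025) = 0.115; F⁻¹(0.975) = 0.339.

[0.115, 0.339]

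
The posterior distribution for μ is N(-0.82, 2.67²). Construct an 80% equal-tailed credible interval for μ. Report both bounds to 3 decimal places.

The posterior is symmetric, so the 80% equal-tailed interval is μ = -0.82 ± z·2.67 with z = 1.282.
Half-width: 1.282 × 2.67 = 3.422.
-0.82 − 3.422 = -4.242; -0.82 + 3.422 = 2.602.

[-4.242, 2.602]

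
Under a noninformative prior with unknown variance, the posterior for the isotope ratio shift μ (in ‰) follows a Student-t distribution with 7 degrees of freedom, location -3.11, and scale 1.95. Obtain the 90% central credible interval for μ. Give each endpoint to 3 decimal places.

The t_7 distribution is symmetric; the 90% interval is -3.11 ± t·1.95 with t_{0.95,7} = 1.895.
Half-width: 1.895 × 1.95 = 3.694.
-3.11 − 3.694 = -6.804; -3.11 + 3.694 = 0.584.

[-6.804, 0.584]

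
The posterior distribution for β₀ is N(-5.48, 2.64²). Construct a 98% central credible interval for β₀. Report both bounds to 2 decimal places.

The posterior is symmetric, so the 98% equal-tailed interval is β₀ = -5.48 ± z·2.64 with z = 2.326.
Half-width: 2.326 × 2.64 = 6.14.
-5.48 − 6.14 = -11.62; -5.48 + 6.14 = 0.66.

[-11.62, 0.66]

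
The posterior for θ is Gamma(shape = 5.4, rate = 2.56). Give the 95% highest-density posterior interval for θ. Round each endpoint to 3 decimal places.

The posterior is unimodal and skewed, so the HPD interval has equal density at both endpoints and is the shortest 95% interval.
Solving f(0.555) = f(3.910) with F(3.910) − F(0.555) = 0.95 gives [0.555, 3.910].
For comparison, the equal-tailed interval is [0.723, 4.225]; the HPD is narrower and shifted toward the mode.

[0.555, 3.910]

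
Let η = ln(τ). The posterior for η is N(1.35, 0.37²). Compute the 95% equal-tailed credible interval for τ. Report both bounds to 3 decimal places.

[1.868, 7.966]

On the log scale the 95% interval is 1.35 ± 1.960 × 0.37 = [0.6248, 2.0752].
Exponentiate: [e^0.6248, e^2.0752] = [1.868, 7.966].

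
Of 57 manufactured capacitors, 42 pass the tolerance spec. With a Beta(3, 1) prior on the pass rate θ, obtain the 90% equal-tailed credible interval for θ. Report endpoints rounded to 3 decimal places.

Posterior: Beta(3+42, 1+15) = Beta(45, 16).
Equal-tailed 90% interval: the 0.05 and 0.95 quantiles of Beta(45, 16).
Posterior mean ≈ 0.738, SD ≈ 0.056; a Normal approximation gives roughly [0.646, 0.830].
Exact: F⁻¹(0.05) = 0.641; F⁻¹(0.95) = 0.825.

[0.641, 0.825]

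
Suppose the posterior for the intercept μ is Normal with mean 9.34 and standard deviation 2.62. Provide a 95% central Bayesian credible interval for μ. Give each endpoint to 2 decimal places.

The posterior is symmetric, so the 95% equal-tailed interval is μ = 9.34 ± z·2.62 with z = 1.960.
Half-width: 1.960 × 2.62 = 5.14.
9.34 − 5.14 = 4.20; 9.34 + 5.14 = 14.48.

[4.20, 14.48]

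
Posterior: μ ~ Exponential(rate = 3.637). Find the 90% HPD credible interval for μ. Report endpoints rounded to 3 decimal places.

[0.000, 0.633]

The exponential density is strictly decreasing on [0, ∞), so the HPD interval is anchored at 0: [0, q] with P(μ ≤ q) = 0.90.
q = −ln(1 − 0.90) / 3.637 = 2.3026 / 3.637 = 0.633.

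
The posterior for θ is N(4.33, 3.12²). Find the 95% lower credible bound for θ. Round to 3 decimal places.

-0.802

Need L with P(θ ≥ L) = 0.95: L = 4.33 − z_{0.05}·3.12.
z = 1.645; L = 4.33 − 1.645 × 3.12 = -0.802.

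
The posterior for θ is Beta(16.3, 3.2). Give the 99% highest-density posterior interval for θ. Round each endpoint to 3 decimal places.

The posterior is unimodal and skewed, so the HPD interval has equal density at both endpoints and is the shortest 99% interval.
Solving f(0.600) = f(0.987) with F(0.987) − F(0.600) = 0.99 gives [0.600, 0.987].
For comparison, the equal-tailed interval is [0.574, 0.977]; the HPD is narrower and shifted toward the mode.

[0.600, 0.987]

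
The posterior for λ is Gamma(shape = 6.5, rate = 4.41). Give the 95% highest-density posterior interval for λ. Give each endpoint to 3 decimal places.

The posterior is unimodal and skewed, so the HPD interval has equal density at both endpoints and is the shortest 95% interval.
Solving f(0.465) = f(2.623) with F(2.623) − F(0.465) = 0.95 gives [0.465, 2.623].
For comparison, the equal-tailed interval is [0.568, 2.804]; the HPD is narrower and shifted toward the mode.

[0.465, 2.623]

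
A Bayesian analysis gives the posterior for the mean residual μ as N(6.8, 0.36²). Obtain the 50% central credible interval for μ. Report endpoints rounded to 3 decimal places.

The posterior is symmetric, so the 50% equal-tailed interval is μ = 6.8 ± z·0.36 with z = 0.674.
Half-width: 0.674 × 0.36 = 0.243.
6.8 − 0.243 = 6.557; 6.8 + 0.243 = 7.043.

[6.557, 7.043]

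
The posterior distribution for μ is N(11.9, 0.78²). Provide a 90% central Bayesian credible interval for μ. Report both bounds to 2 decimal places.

[10.62, 13.18]

The posterior is symmetric, so the 90% equal-tailed interval is μ = 11.9 ± z·0.78 with z = 1.645.
Half-width: 1.645 × 0.78 = 1.28.
11.9 − 1.28 = 10.62; 11.9 + 1.28 = 13.18.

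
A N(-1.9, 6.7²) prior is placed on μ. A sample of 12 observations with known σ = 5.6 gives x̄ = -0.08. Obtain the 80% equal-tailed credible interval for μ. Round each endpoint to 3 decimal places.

[-2.194, 1.834]

Posterior precision = 1/6.7² + 12/5.6² = 0.0223 + 0.3827 = 0.4049, so posterior SD = 1.5715.
Posterior mean = (-1.9/6.7² + 12·-0.08/5.6²) / 0.4049 = -0.1801.
Interval: -0.1801 ± 1.282 × 1.5715 → [-2.194, 1.834].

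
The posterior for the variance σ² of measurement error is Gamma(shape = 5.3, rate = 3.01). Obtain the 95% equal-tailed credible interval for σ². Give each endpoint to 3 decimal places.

Posterior: Gamma(shape 5.3, rate 3.01).
Equal-tailed 95% interval: Gamma(5.3, 3.01) quantiles at 0.025 and 0.975.
Posterior mean ≈ 1.761, SD ≈ 0.765; a Normal approximation gives roughly [0.262, 3.260].
Exact: lower = 0.596; upper = 3.546.

[0.596, 3.546]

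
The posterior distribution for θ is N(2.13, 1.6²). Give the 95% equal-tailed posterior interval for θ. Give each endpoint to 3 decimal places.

[-1.006, 5.266]

The posterior is symmetric, so the 95% equal-tailed interval is θ = 2.13 ± z·1.6 with z = 1.960.
Half-width: 1.960 × 1.6 = 3.136.
2.13 − 3.136 = -1.006; 2.13 + 3.136 = 5.266.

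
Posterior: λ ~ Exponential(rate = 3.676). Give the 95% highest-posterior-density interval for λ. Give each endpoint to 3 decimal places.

The exponential density is strictly decreasing on [0, ∞), so the HPD interval is anchored at 0: [0, q] with P(λ ≤ q) = 0.95.
q = −ln(1 − 0.95) / 3.676 = 2.9957 / 3.676 = 0.815.

[0.000, 0.815]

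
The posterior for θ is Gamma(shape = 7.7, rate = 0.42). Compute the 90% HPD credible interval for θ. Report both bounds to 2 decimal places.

The posterior is unimodal and skewed, so the HPD interval has equal density at both endpoints and is the shortest 90% interval.
Solving f(7.76) = f(28.52) with F(28.52) − F(7.76) = 0.90 gives [7.76, 28.52].
For comparison, the equal-tailed interval is [8.98, 30.38]; the HPD is narrower and shifted toward the mode.

[7.76, 28.52]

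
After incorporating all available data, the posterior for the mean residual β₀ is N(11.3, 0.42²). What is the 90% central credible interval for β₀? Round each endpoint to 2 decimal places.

[10.61, 11.99]

The posterior is symmetric, so the 90% equal-tailed interval is β₀ = 11.3 ± z·0.42 with z = 1.645.
Half-width: 1.645 × 0.42 = 0.69.
11.3 − 0.69 = 10.61; 11.3 + 0.69 = 11.99.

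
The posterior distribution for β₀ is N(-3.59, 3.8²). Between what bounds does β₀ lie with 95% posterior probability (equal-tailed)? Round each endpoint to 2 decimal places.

The posterior is symmetric, so the 95% equal-tailed interval is β₀ = -3.59 ± z·3.8 with z = 1.960.
Half-width: 1.960 × 3.8 = 7.45.
-3.59 − 7.45 = -11.04; -3.59 + 7.45 = 3.86.

[-11.04, 3.86]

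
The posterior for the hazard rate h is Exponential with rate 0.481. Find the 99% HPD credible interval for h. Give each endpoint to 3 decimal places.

The exponential density is strictly decreasing on [0, ∞), so the HPD interval is anchored at 0: [0, q] with P(h ≤ q) = 0.99.
q = −ln(1 − 0.99) / 0.481 = 4.6052 / 0.481 = 9.574.

[0.000, 9.574]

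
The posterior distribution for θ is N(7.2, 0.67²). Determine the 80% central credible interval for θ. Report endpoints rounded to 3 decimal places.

[6.341, 8.059]

The posterior is symmetric, so the 80% equal-tailed interval is θ = 7.2 ± z·0.67 with z = 1.282.
Half-width: 1.282 × 0.67 = 0.859.
7.2 − 0.859 = 6.341; 7.2 + 0.859 = 8.059.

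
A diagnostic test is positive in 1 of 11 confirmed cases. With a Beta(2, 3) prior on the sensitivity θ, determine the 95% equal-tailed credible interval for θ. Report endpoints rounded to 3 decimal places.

[0.043, 0.405]

Posterior: Beta(2+1, 3+10) = Beta(3, 13).
Equal-tailed 95% interval: the 0.025 and 0.975 quantiles of Beta(3, 13).
Posterior mean ≈ 0.188, SD ≈ 0.095; a Normal approximation gives roughly [0.002, 0.373].
Exact: F⁻¹(0.025) = 0.043; F⁻¹(0.975) = 0.405.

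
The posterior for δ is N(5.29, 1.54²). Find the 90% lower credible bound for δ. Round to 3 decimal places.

Need L with P(δ ≥ L) = 0.90: L = 5.29 − z_{0.1}·1.54.
z = 1.282; L = 5.29 − 1.282 × 1.54 = 3.316.

3.316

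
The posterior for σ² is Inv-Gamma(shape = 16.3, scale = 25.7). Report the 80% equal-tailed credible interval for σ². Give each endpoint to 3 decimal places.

Inverse-Gamma(16.3, 25.7) quantiles: F⁻¹(0.1) and F⁻¹(0.9).
Equivalently, 1/σ² ~ Gamma(16.3, rate = 25.7); invert its 0.9 and 0.1 quantiles.
Posterior mean ≈ 1.680, SD ≈ 0.444; a Normal approximation gives roughly [1.110, 2.249].
Exact: lower = 1.188; upper = 2.257.

[1.188, 2.257]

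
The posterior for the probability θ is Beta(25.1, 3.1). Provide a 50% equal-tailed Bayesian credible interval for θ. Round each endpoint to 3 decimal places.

[0.857, 0.933]

Posterior: Beta(25.1, 3.1).
Equal-tailed 50% interval: the 0.25 and 0.75 quantiles of Beta(25.1, 3.1).
Posterior mean ≈ 0.890, SD ≈ 0.058; a Normal approximation gives roughly [0.851, 0.929].
Exact: F⁻¹(0.25) = 0.857; F⁻¹(0.75) = 0.933.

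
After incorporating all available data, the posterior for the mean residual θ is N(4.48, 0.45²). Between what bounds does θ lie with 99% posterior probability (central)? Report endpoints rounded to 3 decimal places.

[3.321, 5.639]

The posterior is symmetric, so the 99% equal-tailed interval is θ = 4.48 ± z·0.45 with z = 2.576.
Half-width: 2.576 × 0.45 = 1.159.
4.48 − 1.159 = 3.321; 4.48 + 1.159 = 5.639.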